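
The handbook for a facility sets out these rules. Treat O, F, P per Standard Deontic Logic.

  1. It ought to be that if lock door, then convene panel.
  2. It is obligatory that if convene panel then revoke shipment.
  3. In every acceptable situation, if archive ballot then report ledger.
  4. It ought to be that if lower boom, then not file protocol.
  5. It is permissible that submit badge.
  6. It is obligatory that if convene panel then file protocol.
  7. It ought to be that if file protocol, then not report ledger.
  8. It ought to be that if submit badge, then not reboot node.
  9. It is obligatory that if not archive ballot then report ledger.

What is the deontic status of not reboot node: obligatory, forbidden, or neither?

Neither

Premise 8 is O(submit_badge → ¬reboot_node), but O(submit_badge) is not derivable from the premises (the permission P(submit_badge) asserts only ¬O(¬submit_badge), not O(submit_badge)), so it does not yield O(¬reboot_node).
No premise or chain of K-axiom applications forces O(¬reboot_node), and none forces O(reboot_node). So ¬reboot_node is neither obligatory nor forbidden under these norms.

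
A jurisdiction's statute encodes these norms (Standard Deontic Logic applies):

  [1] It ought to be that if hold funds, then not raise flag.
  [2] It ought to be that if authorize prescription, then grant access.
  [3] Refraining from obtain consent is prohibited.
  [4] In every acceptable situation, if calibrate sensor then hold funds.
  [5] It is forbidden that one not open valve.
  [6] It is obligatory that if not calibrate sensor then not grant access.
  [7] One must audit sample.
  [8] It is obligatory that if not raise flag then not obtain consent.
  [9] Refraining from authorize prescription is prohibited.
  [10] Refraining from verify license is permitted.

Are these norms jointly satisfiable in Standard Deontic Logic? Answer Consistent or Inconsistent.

Inconsistent

F(¬obtain_consent) at premise 3 means O(obtain_consent).
Premise 8 is O(¬raise_flag → ¬obtain_consent); contrapositively O(obtain_consent → raise_flag). Since O(obtain_consent) holds, K gives O(raise_flag).
The contrapositive of premise 1 (O(hold_funds → ¬raise_flag)) is O(raise_flag → ¬hold_funds), and O(raise_flag) is already established, so O(¬hold_funds).
Premise 4 is O(calibrate_sensor → hold_funds); contrapositively O(¬hold_funds → ¬calibrate_sensor). Since O(¬hold_funds) holds, K gives O(¬calibrate_sensor).
From O(¬calibrate_sensor) and premise 6, O(¬calibrate_sensor → ¬grant_access), we obtain O(¬grant_access).
Premise 2 is O(authorize_prescription → grant_access); contrapositively O(¬grant_access → ¬authorize_prescription). Since O(¬grant_access) holds, K gives O(¬authorize_prescription).
But premise 9, F(¬authorize_prescription), means O(authorize_prescription).
We now have both O(¬authorize_prescription) and O(authorize_prescription) — authorize_prescription is simultaneously obligatory and forbidden, violating the D-axiom.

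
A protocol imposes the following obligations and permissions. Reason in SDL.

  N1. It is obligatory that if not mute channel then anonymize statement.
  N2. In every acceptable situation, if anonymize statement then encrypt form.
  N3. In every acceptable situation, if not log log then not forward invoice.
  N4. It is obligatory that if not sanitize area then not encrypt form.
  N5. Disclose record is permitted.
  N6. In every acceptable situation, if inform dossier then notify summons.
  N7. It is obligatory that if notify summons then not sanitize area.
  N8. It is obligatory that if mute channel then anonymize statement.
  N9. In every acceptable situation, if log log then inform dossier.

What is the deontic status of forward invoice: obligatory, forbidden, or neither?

By case analysis on mute_channel: premise 8 gives O(mute_channel → anonymize_statement) and premise 1 gives O(¬mute_channel → anonymize_statement), so O(anonymize_statement) either way.
Premise 2 is O(anonymize_statement → encrypt_form); since O(anonymize_statement), deontic closure gives O(encrypt_form).
The contrapositive of premise 4 (O(¬sanitize_area → ¬encrypt_form)) is O(encrypt_form → sanitize_area), and O(encrypt_form) is already established, so O(sanitize_area).
Premise 7 is O(notify_summons → ¬sanitize_area); contrapositively O(sanitize_area → ¬notify_summons). Since O(sanitize_area) holds, K gives O(¬notify_summons).
Premise 6, O(inform_dossier → notify_summons), contraposes to O(¬notify_summons → ¬inform_dossier); with O(¬notify_summons) we get O(¬inform_dossier).
Premise 9, O(log_log → inform_dossier), contraposes to O(¬inform_dossier → ¬log_log); with O(¬inform_dossier) we get O(¬log_log).
From O(¬log_log) and premise 3, O(¬log_log → ¬forward_invoice), we obtain O(¬forward_invoice).
Premise 5 does not contribute to this derivation.
Thus O(¬forward_invoice), which is F(forward_invoice): forward_invoice is forbidden.

Forbidden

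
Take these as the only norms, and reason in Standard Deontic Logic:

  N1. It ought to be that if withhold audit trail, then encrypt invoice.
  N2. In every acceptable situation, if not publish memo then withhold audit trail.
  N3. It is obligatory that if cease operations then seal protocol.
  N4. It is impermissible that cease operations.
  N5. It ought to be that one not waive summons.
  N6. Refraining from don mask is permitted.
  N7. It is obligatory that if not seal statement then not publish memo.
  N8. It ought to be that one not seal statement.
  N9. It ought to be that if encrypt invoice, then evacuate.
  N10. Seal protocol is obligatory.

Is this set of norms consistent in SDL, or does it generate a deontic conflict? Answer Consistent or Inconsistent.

Consistent

Premise 3 is O(cease_operations → seal_protocol); even if O(seal_protocol) held, inferring O(cease_operations) would be affirming the consequent — invalid.
So O(cease_operations) is not derivable, and the apparent clash with O(¬cease_operations) does not arise.
A world satisfying every obligation exists (e.g. cease_operations=false, don_mask=false, encrypt_invoice=true, evacuate=true, publish_memo=false, seal_protocol=true, seal_statement=false, waive_summons=false, withhold_audit_trail=true); no atom is both obligatory and forbidden, so the set is consistent.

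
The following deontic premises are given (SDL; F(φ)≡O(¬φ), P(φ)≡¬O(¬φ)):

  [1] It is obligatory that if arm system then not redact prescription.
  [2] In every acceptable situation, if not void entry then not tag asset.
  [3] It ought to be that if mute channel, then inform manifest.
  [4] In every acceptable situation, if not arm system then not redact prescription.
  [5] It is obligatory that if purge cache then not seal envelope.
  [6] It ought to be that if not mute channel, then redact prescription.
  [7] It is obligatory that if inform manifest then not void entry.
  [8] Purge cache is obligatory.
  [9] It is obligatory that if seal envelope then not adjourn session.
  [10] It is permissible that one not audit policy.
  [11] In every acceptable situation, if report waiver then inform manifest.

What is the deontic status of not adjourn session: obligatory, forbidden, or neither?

Neither

Premise 9 is O(seal_envelope → ¬adjourn_session), but O(seal_envelope) is not derivable from the premises, so it does not yield O(¬adjourn_session).
No premise or chain of K-axiom applications forces O(¬adjourn_session), and none forces O(adjourn_session). So ¬adjourn_session is neither obligatory nor forbidden under these norms.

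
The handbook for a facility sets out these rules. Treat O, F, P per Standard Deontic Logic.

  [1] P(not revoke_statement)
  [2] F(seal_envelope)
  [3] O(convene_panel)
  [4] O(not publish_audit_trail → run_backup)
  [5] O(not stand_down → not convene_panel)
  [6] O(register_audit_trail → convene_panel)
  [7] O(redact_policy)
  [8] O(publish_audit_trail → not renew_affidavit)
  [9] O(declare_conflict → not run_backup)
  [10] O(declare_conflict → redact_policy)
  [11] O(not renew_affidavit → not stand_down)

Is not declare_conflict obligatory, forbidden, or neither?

Premise 3 states O(convene_panel) outright.
Premise 5, O(not stand_down → not convene_panel), contraposes to O(convene_panel → stand_down); with O(convene_panel) we get O(stand_down).
Premise 11, O(not renew_affidavit → not stand_down), contraposes to O(stand_down → renew_affidavit); with O(stand_down) we get O(renew_affidavit).
Premise 8, O(publish_audit_trail → not renew_affidavit), contraposes to O(renew_affidavit → not publish_audit_trail); with O(renew_affidavit) we get O(not publish_audit_trail).
With premise 4, O(not publish_audit_trail → run_backup), the K-axiom yields O(run_backup).
The contrapositive of premise 9 (O(declare_conflict → not run_backup)) is O(run_backup → not declare_conflict), and O(run_backup) is already established, so O(not declare_conflict).
Premises 1, 2, 6, 7, 10 do not contribute to this derivation.
Hence not declare_conflict is obligatory.

Obligatory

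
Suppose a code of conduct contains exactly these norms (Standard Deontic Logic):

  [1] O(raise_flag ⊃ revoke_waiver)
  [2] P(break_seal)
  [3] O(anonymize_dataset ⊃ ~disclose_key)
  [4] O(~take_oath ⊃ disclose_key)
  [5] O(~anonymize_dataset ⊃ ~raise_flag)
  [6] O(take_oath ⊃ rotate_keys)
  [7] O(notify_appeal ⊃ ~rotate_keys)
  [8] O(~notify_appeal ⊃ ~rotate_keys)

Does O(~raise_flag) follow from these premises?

By case analysis on ~notify_appeal: premise 8 gives O(~notify_appeal ⊃ ~rotate_keys) and premise 7 gives O(notify_appeal ⊃ ~rotate_keys), so O(~rotate_keys) either way.
Premise 6 is O(take_oath ⊃ rotate_keys); contrapositively O(~rotate_keys ⊃ ~take_oath). Since O(~rotate_keys) holds, K gives O(~take_oath).
Premise 4 is O(~take_oath ⊃ disclose_key); since O(~take_oath), deontic closure gives O(disclose_key).
Premise 3 is O(anonymize_dataset ⊃ ~disclose_key); contrapositively O(disclose_key ⊃ ~anonymize_dataset). Since O(disclose_key) holds, K gives O(~anonymize_dataset).
With premise 5, O(~anonymize_dataset ⊃ ~raise_flag), the K-axiom yields O(~raise_flag).
Premises 1, 2 do not contribute to this derivation.
So O(~raise_flag) follows.

Yes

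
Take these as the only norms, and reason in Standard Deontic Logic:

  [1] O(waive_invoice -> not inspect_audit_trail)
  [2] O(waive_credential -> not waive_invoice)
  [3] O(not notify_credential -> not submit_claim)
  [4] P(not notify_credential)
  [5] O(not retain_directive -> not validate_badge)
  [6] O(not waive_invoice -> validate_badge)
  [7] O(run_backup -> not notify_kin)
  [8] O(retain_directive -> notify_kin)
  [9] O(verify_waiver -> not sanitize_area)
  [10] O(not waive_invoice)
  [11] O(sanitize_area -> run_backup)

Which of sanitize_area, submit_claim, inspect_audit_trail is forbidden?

From premise 10 we have O(not waive_invoice).
With premise 6, O(not waive_invoice -> validate_badge), the K-axiom yields O(validate_badge).
Premise 5, O(not retain_directive -> not validate_badge), contraposes to O(validate_badge -> retain_directive); with O(validate_badge) we get O(retain_directive).
From O(retain_directive) and premise 8, O(retain_directive -> notify_kin), we obtain O(notify_kin).
Premise 7 is O(run_backup -> not notify_kin); contrapositively O(notify_kin -> not run_backup). Since O(notify_kin) holds, K gives O(not run_backup).
The contrapositive of premise 11 (O(sanitize_area -> run_backup)) is O(not run_backup -> not sanitize_area), and O(not run_backup) is already established, so O(not sanitize_area).
So O(not sanitize_area) holds, i.e. sanitize_area is forbidden. None of the other listed options is forbidden under the premises.

sanitize_area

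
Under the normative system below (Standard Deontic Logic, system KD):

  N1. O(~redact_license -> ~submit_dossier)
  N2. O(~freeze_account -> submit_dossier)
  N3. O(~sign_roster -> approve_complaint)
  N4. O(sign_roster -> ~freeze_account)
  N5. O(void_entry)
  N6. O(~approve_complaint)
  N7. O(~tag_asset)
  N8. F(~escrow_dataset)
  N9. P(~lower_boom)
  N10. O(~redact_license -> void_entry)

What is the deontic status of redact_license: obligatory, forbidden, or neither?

Obligatory

From premise 6 we have O(~approve_complaint).
The contrapositive of premise 3 (O(~sign_roster -> approve_complaint)) is O(~approve_complaint -> sign_roster), and O(~approve_complaint) is already established, so O(sign_roster).
Premise 4 is O(sign_roster -> ~freeze_account); since O(sign_roster), deontic closure gives O(~freeze_account).
Premise 2 is O(~freeze_account -> submit_dossier); since O(~freeze_account), deontic closure gives O(submit_dossier).
Premise 1 is O(~redact_license -> ~submit_dossier); contrapositively O(submit_dossier -> redact_license). Since O(submit_dossier) holds, K gives O(redact_license).
Premises 5, 7, 8, 9, 10 do not contribute to this derivation.
Hence redact_license is obligatory.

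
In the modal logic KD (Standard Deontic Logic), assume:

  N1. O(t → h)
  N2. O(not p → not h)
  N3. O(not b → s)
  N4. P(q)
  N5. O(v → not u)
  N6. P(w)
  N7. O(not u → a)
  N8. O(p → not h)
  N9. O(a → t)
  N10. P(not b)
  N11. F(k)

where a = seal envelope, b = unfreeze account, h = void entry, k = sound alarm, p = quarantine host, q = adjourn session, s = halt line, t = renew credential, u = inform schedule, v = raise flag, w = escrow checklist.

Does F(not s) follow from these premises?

No

Premise 3 is O(not b → s), but O(not b) is not derivable from the premises (the permission P(not b) asserts only not O(b), not O(not b)), so it does not yield O(s).
No other premise forces O(s). An ideal world satisfying every premise can still have not s true, so F(not s) is not derivable.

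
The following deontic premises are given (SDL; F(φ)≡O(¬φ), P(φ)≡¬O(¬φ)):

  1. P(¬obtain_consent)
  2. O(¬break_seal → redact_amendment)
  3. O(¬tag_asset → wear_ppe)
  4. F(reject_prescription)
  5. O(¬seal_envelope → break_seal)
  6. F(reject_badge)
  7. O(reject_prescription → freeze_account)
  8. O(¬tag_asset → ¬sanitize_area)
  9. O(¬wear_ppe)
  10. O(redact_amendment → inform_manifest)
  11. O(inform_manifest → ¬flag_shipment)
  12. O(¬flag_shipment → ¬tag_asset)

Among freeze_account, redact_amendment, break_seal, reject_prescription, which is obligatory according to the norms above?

Premise 9 gives O(¬wear_ppe).
The contrapositive of premise 3 (O(¬tag_asset → wear_ppe)) is O(¬wear_ppe → tag_asset), and O(¬wear_ppe) is already established, so O(tag_asset).
Premise 12 is O(¬flag_shipment → ¬tag_asset); contrapositively O(tag_asset → flag_shipment). Since O(tag_asset) holds, K gives O(flag_shipment).
The contrapositive of premise 11 (O(inform_manifest → ¬flag_shipment)) is O(flag_shipment → ¬inform_manifest), and O(flag_shipment) is already established, so O(¬inform_manifest).
Premise 10 is O(redact_amendment → inform_manifest); contrapositively O(¬inform_manifest → ¬redact_amendment). Since O(¬inform_manifest) holds, K gives O(¬redact_amendment).
The contrapositive of premise 2 (O(¬break_seal → redact_amendment)) is O(¬redact_amendment → break_seal), and O(¬redact_amendment) is already established, so O(break_seal).
So O(break_seal) holds — break_seal is obligatory. None of the other listed options is made obligatory by any chain of premises.

break_seal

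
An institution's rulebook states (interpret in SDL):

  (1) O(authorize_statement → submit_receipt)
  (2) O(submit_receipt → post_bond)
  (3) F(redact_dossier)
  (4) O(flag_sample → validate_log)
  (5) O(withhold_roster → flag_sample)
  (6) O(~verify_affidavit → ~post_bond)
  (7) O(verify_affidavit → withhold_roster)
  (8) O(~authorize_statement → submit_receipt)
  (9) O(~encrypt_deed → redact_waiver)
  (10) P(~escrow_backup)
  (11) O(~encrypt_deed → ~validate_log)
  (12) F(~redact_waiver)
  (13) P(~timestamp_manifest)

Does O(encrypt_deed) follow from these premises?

Premises 8 and 1 cover both cases: O(~authorize_statement → submit_receipt) and O(authorize_statement → submit_receipt). Since ~authorize_statement ∨ authorize_statement is a tautology, O(submit_receipt) follows.
With premise 2, O(submit_receipt → post_bond), the K-axiom yields O(post_bond).
Premise 6 is O(~verify_affidavit → ~post_bond); contrapositively O(post_bond → verify_affidavit). Since O(post_bond) holds, K gives O(verify_affidavit).
From O(verify_affidavit) and premise 7, O(verify_affidavit → withhold_roster), we obtain O(withhold_roster).
From O(withhold_roster) and premise 5, O(withhold_roster → flag_sample), we obtain O(flag_sample).
With premise 4, O(flag_sample → validate_log), the K-axiom yields O(validate_log).
The contrapositive of premise 11 (O(~encrypt_deed → ~validate_log)) is O(validate_log → encrypt_deed), and O(validate_log) is already established, so O(encrypt_deed).
Premises 3, 9, 10, 12, 13 do not contribute to this derivation.
So O(encrypt_deed) follows.

Yes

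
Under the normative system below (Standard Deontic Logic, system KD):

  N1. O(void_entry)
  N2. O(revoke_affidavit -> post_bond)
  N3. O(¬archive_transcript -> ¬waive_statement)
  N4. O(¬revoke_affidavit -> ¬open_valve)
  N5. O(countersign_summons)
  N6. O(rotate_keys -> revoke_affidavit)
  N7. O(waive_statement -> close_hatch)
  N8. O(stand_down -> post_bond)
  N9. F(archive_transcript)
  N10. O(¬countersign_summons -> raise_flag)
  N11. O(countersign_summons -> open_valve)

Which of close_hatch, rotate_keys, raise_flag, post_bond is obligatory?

Premise 5 states O(countersign_summons) outright.
Premise 11 is O(countersign_summons -> open_valve); since O(countersign_summons), deontic closure gives O(open_valve).
Premise 4 is O(¬revoke_affidavit -> ¬open_valve); contrapositively O(open_valve -> revoke_affidavit). Since O(open_valve) holds, K gives O(revoke_affidavit).
From O(revoke_affidavit) and premise 2, O(revoke_affidavit -> post_bond), we obtain O(post_bond).
So O(post_bond) holds — post_bond is obligatory. None of the other listed options is made obligatory by any chain of premises.

post_bond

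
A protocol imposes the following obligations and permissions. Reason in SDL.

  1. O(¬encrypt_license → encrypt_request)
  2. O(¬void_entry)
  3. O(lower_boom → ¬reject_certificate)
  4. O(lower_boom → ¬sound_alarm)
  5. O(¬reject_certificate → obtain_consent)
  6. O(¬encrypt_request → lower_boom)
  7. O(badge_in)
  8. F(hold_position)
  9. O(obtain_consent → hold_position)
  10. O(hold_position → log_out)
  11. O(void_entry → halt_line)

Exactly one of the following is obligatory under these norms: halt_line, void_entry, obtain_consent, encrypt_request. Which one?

encrypt_request

Premise 8, F(hold_position), is equivalent to O(¬hold_position).
The contrapositive of premise 9 (O(obtain_consent → hold_position)) is O(¬hold_position → ¬obtain_consent), and O(¬hold_position) is already established, so O(¬obtain_consent).
Premise 5 is O(¬reject_certificate → obtain_consent); contrapositively O(¬obtain_consent → reject_certificate). Since O(¬obtain_consent) holds, K gives O(reject_certificate).
Premise 3 is O(lower_boom → ¬reject_certificate); contrapositively O(reject_certificate → ¬lower_boom). Since O(reject_certificate) holds, K gives O(¬lower_boom).
Premise 6, O(¬encrypt_request → lower_boom), contraposes to O(¬lower_boom → encrypt_request); with O(¬lower_boom) we get O(encrypt_request).
So O(encrypt_request) holds — encrypt_request is obligatory. None of the other listed options is made obligatory by any chain of premises.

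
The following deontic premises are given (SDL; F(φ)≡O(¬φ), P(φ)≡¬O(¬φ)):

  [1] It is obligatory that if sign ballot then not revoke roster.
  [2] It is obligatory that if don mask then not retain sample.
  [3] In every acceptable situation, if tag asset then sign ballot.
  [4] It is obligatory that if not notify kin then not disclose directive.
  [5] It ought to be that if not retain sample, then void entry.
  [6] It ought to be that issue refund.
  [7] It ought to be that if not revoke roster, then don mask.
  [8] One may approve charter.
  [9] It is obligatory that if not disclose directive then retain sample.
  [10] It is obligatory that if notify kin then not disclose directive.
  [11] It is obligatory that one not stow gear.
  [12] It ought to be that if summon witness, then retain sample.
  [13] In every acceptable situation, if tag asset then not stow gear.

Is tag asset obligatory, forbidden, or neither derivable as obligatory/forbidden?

Premises 10 and 4 are O(notify_kin → ¬disclose_directive) and O(¬notify_kin → ¬disclose_directive); every ideal world satisfies notify_kin or ¬notify_kin, so in either case ¬disclose_directive holds — hence O(¬disclose_directive).
Applying K to premise 9 (O(¬disclose_directive → retain_sample)) and O(¬disclose_directive) yields O(retain_sample).
Premise 2, O(don_mask → ¬retain_sample), contraposes to O(retain_sample → ¬don_mask); with O(retain_sample) we get O(¬don_mask).
Premise 7, O(¬revoke_roster → don_mask), contraposes to O(¬don_mask → revoke_roster); with O(¬don_mask) we get O(revoke_roster).
Premise 1 is O(sign_ballot → ¬revoke_roster); contrapositively O(revoke_roster → ¬sign_ballot). Since O(revoke_roster) holds, K gives O(¬sign_ballot).
Premise 3, O(tag_asset → sign_ballot), contraposes to O(¬sign_ballot → ¬tag_asset); with O(¬sign_ballot) we get O(¬tag_asset).
Premises 5, 6, 8, 11, 12, 13 do not contribute to this derivation.
Thus O(¬tag_asset), which is F(tag_asset): tag_asset is forbidden.

Forbidden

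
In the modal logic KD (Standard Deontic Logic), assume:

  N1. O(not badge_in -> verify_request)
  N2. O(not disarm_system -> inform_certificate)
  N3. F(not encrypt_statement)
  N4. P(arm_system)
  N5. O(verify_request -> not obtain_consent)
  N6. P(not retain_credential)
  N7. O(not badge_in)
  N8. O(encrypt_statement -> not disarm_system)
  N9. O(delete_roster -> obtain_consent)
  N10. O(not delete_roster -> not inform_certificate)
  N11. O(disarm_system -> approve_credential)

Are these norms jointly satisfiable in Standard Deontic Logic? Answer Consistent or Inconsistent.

F(not encrypt_statement) at premise 3 means O(encrypt_statement).
Applying K to premise 8 (O(encrypt_statement -> not disarm_system)) and O(encrypt_statement) yields O(not disarm_system).
Premise 2 is O(not disarm_system -> inform_certificate); since O(not disarm_system), deontic closure gives O(inform_certificate).
Premise 10 is O(not delete_roster -> not inform_certificate); contrapositively O(inform_certificate -> delete_roster). Since O(inform_certificate) holds, K gives O(delete_roster).
Premise 9 is O(delete_roster -> obtain_consent); since O(delete_roster), deontic closure gives O(obtain_consent).
Premise 5 is O(verify_request -> not obtain_consent); contrapositively O(obtain_consent -> not verify_request). Since O(obtain_consent) holds, K gives O(not verify_request).
Premise 1, O(not badge_in -> verify_request), contraposes to O(not verify_request -> badge_in); with O(not verify_request) we get O(badge_in).
But premise 7 directly asserts O(not badge_in).
We now have both O(badge_in) and O(not badge_in) — badge_in is simultaneously obligatory and forbidden, violating the D-axiom.

Inconsistent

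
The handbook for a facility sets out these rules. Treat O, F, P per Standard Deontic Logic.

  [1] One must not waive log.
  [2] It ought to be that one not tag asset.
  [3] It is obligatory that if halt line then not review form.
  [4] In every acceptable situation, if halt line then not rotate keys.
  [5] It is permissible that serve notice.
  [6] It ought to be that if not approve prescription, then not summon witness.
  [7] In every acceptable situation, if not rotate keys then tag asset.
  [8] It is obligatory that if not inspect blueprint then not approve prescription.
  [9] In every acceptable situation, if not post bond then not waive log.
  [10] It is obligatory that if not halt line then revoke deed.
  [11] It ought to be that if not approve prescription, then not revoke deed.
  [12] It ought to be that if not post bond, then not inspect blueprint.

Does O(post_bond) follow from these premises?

Premise 2 gives O(¬tag_asset).
Premise 7 is O(¬rotate_keys → tag_asset); contrapositively O(¬tag_asset → rotate_keys). Since O(¬tag_asset) holds, K gives O(rotate_keys).
Premise 4, O(halt_line → ¬rotate_keys), contraposes to O(rotate_keys → ¬halt_line); with O(rotate_keys) we get O(¬halt_line).
Premise 10 is O(¬halt_line → revoke_deed); since O(¬halt_line), deontic closure gives O(revoke_deed).
Premise 11 is O(¬approve_prescription → ¬revoke_deed); contrapositively O(revoke_deed → approve_prescription). Since O(revoke_deed) holds, K gives O(approve_prescription).
Premise 8 is O(¬inspect_blueprint → ¬approve_prescription); contrapositively O(approve_prescription → inspect_blueprint). Since O(approve_prescription) holds, K gives O(inspect_blueprint).
Premise 12 is O(¬post_bond → ¬inspect_blueprint); contrapositively O(inspect_blueprint → post_bond). Since O(inspect_blueprint) holds, K gives O(post_bond).
Premises 1, 3, 5, 6, 9 do not contribute to this derivation.
So O(post_bond) follows.

Yes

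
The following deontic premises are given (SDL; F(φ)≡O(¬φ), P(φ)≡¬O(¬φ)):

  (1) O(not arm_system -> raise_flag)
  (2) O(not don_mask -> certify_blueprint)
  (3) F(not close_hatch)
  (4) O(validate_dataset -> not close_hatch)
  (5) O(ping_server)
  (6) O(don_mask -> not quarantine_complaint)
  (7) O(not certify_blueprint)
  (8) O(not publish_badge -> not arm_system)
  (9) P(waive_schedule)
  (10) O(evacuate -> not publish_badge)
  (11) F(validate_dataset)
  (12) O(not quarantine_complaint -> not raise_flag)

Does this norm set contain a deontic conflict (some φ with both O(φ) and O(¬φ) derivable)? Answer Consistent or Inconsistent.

Consistent

Premise 4 is O(validate_dataset -> not close_hatch), but O(validate_dataset) is not derivable from the premises, so it does not yield O(not close_hatch).
So O(not close_hatch) is not derivable, and the apparent clash with O(close_hatch) does not arise.
A world satisfying every obligation exists (e.g. arm_system=true, certify_blueprint=false, close_hatch=true, don_mask=true, evacuate=false, ping_server=true, publish_badge=true, quarantine_complaint=false, raise_flag=false, validate_dataset=false, waive_schedule=false); no atom is both obligatory and forbidden, so the set is consistent.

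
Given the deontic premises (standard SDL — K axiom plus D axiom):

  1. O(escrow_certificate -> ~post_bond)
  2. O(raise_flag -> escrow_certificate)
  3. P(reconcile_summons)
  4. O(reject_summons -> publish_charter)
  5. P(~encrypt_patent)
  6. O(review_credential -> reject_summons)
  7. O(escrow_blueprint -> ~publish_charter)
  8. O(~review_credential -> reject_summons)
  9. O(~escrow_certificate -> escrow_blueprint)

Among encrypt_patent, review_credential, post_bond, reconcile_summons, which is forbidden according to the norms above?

post_bond

By case analysis on review_credential: premise 6 gives O(review_credential -> reject_summons) and premise 8 gives O(~review_credential -> reject_summons), so O(reject_summons) either way.
From O(reject_summons) and premise 4, O(reject_summons -> publish_charter), we obtain O(publish_charter).
Premise 7 is O(escrow_blueprint -> ~publish_charter); contrapositively O(publish_charter -> ~escrow_blueprint). Since O(publish_charter) holds, K gives O(~escrow_blueprint).
Premise 9, O(~escrow_certificate -> escrow_blueprint), contraposes to O(~escrow_blueprint -> escrow_certificate); with O(~escrow_blueprint) we get O(escrow_certificate).
With premise 1, O(escrow_certificate -> ~post_bond), the K-axiom yields O(~post_bond).
So O(~post_bond) holds, i.e. post_bond is forbidden. None of the other listed options is forbidden under the premises.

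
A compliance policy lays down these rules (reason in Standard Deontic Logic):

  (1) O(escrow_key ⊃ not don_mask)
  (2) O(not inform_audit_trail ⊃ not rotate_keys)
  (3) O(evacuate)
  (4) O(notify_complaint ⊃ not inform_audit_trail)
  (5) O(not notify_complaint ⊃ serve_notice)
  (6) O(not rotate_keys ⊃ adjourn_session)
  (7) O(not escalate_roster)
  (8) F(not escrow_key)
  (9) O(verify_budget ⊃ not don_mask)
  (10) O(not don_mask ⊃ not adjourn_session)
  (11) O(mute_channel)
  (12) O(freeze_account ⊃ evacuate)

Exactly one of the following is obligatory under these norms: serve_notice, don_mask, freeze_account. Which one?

Premise 8, F(not escrow_key), is equivalent to O(escrow_key).
Applying K to premise 1 (O(escrow_key ⊃ not don_mask)) and O(escrow_key) yields O(not don_mask).
Premise 10 is O(not don_mask ⊃ not adjourn_session); since O(not don_mask), deontic closure gives O(not adjourn_session).
Premise 6, O(not rotate_keys ⊃ adjourn_session), contraposes to O(not adjourn_session ⊃ rotate_keys); with O(not adjourn_session) we get O(rotate_keys).
The contrapositive of premise 2 (O(not inform_audit_trail ⊃ not rotate_keys)) is O(rotate_keys ⊃ inform_audit_trail), and O(rotate_keys) is already established, so O(inform_audit_trail).
Premise 4 is O(notify_complaint ⊃ not inform_audit_trail); contrapositively O(inform_audit_trail ⊃ not notify_complaint). Since O(inform_audit_trail) holds, K gives O(not notify_complaint).
With premise 5, O(not notify_complaint ⊃ serve_notice), the K-axiom yields O(serve_notice).
So O(serve_notice) holds — serve_notice is obligatory. None of the other listed options is made obligatory by any chain of premises.

serve_notice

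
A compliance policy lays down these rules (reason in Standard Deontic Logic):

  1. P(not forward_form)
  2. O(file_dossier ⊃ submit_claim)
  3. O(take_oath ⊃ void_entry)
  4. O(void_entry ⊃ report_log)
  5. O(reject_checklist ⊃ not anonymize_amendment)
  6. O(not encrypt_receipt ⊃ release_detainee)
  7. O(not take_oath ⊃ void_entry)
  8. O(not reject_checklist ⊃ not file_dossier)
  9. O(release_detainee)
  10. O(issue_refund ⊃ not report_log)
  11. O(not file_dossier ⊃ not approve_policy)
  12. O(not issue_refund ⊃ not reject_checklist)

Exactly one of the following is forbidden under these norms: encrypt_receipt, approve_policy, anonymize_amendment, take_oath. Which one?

approve_policy

By case analysis on take_oath: premise 3 gives O(take_oath ⊃ void_entry) and premise 7 gives O(not take_oath ⊃ void_entry), so O(void_entry) either way.
Applying K to premise 4 (O(void_entry ⊃ report_log)) and O(void_entry) yields O(report_log).
Premise 10, O(issue_refund ⊃ not report_log), contraposes to O(report_log ⊃ not issue_refund); with O(report_log) we get O(not issue_refund).
Applying K to premise 12 (O(not issue_refund ⊃ not reject_checklist)) and O(not issue_refund) yields O(not reject_checklist).
Premise 8 is O(not reject_checklist ⊃ not file_dossier); since O(not reject_checklist), deontic closure gives O(not file_dossier).
Applying K to premise 11 (O(not file_dossier ⊃ not approve_policy)) and O(not file_dossier) yields O(not approve_policy).
So O(not approve_policy) holds, i.e. approve_policy is forbidden. None of the other listed options is forbidden under the premises.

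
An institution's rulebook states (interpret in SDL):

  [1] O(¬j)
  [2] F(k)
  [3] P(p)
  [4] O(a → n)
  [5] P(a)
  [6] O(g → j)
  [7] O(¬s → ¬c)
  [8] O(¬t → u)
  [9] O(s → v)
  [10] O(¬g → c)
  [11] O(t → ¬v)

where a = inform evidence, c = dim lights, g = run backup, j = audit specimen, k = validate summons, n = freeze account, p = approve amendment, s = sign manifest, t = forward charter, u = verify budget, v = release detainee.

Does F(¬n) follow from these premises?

No

Premise 4 is O(a → n), but O(a) is not derivable from the premises (the permission P(a) asserts only ¬O(¬a), not O(a)), so it does not yield O(n).
No other premise forces O(n). An ideal world satisfying every premise can still have ¬n true, so F(¬n) is not derivable.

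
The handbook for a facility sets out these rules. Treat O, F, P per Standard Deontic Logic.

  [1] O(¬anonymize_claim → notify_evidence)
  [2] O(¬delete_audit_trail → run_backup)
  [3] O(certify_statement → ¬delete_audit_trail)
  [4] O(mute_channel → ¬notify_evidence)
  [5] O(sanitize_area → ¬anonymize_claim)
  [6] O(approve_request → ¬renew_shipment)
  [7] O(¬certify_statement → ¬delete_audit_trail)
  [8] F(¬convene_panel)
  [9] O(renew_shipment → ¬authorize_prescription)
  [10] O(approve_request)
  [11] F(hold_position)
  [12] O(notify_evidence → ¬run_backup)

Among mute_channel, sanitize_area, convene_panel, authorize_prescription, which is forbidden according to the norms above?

sanitize_area

Premises 3 and 7 are O(certify_statement → ¬delete_audit_trail) and O(¬certify_statement → ¬delete_audit_trail); every ideal world satisfies certify_statement or ¬certify_statement, so in either case ¬delete_audit_trail holds — hence O(¬delete_audit_trail).
With premise 2, O(¬delete_audit_trail → run_backup), the K-axiom yields O(run_backup).
Premise 12, O(notify_evidence → ¬run_backup), contraposes to O(run_backup → ¬notify_evidence); with O(run_backup) we get O(¬notify_evidence).
Premise 1 is O(¬anonymize_claim → notify_evidence); contrapositively O(¬notify_evidence → anonymize_claim). Since O(¬notify_evidence) holds, K gives O(anonymize_claim).
Premise 5, O(sanitize_area → ¬anonymize_claim), contraposes to O(anonymize_claim → ¬sanitize_area); with O(anonymize_claim) we get O(¬sanitize_area).
So O(¬sanitize_area) holds, i.e. sanitize_area is forbidden. None of the other listed options is forbidden under the premises.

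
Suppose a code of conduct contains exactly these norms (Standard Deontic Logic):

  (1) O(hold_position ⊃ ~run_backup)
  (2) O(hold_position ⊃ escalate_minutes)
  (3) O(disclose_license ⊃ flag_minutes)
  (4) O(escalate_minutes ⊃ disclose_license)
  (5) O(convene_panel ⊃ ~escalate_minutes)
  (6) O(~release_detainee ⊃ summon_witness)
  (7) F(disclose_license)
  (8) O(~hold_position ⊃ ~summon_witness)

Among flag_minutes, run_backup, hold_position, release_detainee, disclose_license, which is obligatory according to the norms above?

F(disclose_license) at premise 7 means O(~disclose_license).
Premise 4, O(escalate_minutes ⊃ disclose_license), contraposes to O(~disclose_license ⊃ ~escalate_minutes); with O(~disclose_license) we get O(~escalate_minutes).
Premise 2 is O(hold_position ⊃ escalate_minutes); contrapositively O(~escalate_minutes ⊃ ~hold_position). Since O(~escalate_minutes) holds, K gives O(~hold_position).
From O(~hold_position) and premise 8, O(~hold_position ⊃ ~summon_witness), we obtain O(~summon_witness).
The contrapositive of premise 6 (O(~release_detainee ⊃ summon_witness)) is O(~summon_witness ⊃ release_detainee), and O(~summon_witness) is already established, so O(release_detainee).
So O(release_detainee) holds — release_detainee is obligatory. None of the other listed options is made obligatory by any chain of premises.

release_detainee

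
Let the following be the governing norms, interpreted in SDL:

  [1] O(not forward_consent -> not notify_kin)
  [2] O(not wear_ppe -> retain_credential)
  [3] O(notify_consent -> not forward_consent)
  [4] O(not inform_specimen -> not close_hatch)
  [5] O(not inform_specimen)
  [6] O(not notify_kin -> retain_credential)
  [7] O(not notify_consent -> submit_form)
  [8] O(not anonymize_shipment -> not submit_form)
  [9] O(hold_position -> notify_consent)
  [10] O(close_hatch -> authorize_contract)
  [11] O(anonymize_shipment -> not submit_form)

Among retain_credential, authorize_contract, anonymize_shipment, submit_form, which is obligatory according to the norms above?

retain_credential

By case analysis on anonymize_shipment: premise 11 gives O(anonymize_shipment -> not submit_form) and premise 8 gives O(not anonymize_shipment -> not submit_form), so O(not submit_form) either way.
Premise 7 is O(not notify_consent -> submit_form); contrapositively O(not submit_form -> notify_consent). Since O(not submit_form) holds, K gives O(notify_consent).
From O(notify_consent) and premise 3, O(notify_consent -> not forward_consent), we obtain O(not forward_consent).
Applying K to premise 1 (O(not forward_consent -> not notify_kin)) and O(not forward_consent) yields O(not notify_kin).
From O(not notify_kin) and premise 6, O(not notify_kin -> retain_credential), we obtain O(retain_credential).
So O(retain_credential) holds — retain_credential is obligatory. None of the other listed options is made obligatory by any chain of premises.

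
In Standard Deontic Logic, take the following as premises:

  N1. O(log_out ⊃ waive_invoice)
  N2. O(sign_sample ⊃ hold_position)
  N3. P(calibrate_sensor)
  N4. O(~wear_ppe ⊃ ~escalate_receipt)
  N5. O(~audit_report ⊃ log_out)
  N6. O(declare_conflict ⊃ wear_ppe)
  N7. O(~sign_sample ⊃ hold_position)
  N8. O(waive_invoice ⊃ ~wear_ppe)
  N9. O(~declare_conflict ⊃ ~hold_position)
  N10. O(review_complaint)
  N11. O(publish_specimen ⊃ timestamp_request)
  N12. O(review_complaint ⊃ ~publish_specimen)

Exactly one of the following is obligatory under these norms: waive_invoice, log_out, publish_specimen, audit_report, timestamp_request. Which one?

audit_report

Premises 2 and 7 cover both cases: O(sign_sample ⊃ hold_position) and O(~sign_sample ⊃ hold_position). Since sign_sample ∨ ~sign_sample is a tautology, O(hold_position) follows.
Premise 9, O(~declare_conflict ⊃ ~hold_position), contraposes to O(hold_position ⊃ declare_conflict); with O(hold_position) we get O(declare_conflict).
Premise 6 is O(declare_conflict ⊃ wear_ppe); since O(declare_conflict), deontic closure gives O(wear_ppe).
Premise 8 is O(waive_invoice ⊃ ~wear_ppe); contrapositively O(wear_ppe ⊃ ~waive_invoice). Since O(wear_ppe) holds, K gives O(~waive_invoice).
The contrapositive of premise 1 (O(log_out ⊃ waive_invoice)) is O(~waive_invoice ⊃ ~log_out), and O(~waive_invoice) is already established, so O(~log_out).
Premise 5 is O(~audit_report ⊃ log_out); contrapositively O(~log_out ⊃ audit_report). Since O(~log_out) holds, K gives O(audit_report).
So O(audit_report) holds — audit_report is obligatory. None of the other listed options is made obligatory by any chain of premises.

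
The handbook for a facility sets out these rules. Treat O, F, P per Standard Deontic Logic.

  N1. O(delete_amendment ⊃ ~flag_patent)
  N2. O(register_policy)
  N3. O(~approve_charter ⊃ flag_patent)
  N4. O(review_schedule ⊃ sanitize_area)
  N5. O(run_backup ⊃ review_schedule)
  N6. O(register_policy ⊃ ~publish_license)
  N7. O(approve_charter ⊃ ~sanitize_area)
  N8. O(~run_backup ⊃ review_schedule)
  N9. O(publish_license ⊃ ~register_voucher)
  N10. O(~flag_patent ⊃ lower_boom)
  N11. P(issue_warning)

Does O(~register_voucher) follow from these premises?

No

Premise 9 is O(publish_license ⊃ ~register_voucher), but O(publish_license) is not derivable from the premises, so it does not yield O(~register_voucher).
No other premise forces O(~register_voucher). An ideal world satisfying every premise can still have ~register_voucher false, so O(~register_voucher) is not derivable.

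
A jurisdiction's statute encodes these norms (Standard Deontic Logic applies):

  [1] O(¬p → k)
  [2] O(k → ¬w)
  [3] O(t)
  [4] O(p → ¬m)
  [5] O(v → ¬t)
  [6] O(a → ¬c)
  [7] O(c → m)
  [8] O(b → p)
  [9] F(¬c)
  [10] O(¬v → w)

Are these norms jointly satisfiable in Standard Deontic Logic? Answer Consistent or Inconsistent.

Premise 3 gives O(t).
The contrapositive of premise 5 (O(v → ¬t)) is O(t → ¬v), and O(t) is already established, so O(¬v).
From O(¬v) and premise 10, O(¬v → w), we obtain O(w).
The contrapositive of premise 2 (O(k → ¬w)) is O(w → ¬k), and O(w) is already established, so O(¬k).
Premise 1, O(¬p → k), contraposes to O(¬k → p); with O(¬k) we get O(p).
From O(p) and premise 4, O(p → ¬m), we obtain O(¬m).
The contrapositive of premise 7 (O(c → m)) is O(¬m → ¬c), and O(¬m) is already established, so O(¬c).
Yet premise 9 is F(¬c), i.e. O(c).
We now have both O(¬c) and O(c) — c is simultaneously obligatory and forbidden, violating the D-axiom.

Inconsistent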